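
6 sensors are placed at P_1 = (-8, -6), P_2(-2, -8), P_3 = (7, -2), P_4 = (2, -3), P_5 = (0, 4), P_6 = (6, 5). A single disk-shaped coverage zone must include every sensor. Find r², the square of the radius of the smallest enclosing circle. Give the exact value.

A smallest enclosing disk is always determined by at most three of the input points on its boundary.
The farthest pair is P_1–P_6 with squared distance 317. The circle on this segment as diameter has centre (-1, -0.5) and r² = 317/4 = 79.25.
Check P_2: distance² to centre = 57.25 ≤ 79.25, so it lies inside.
All remaining points lie in this disk, and no smaller disk contains both endpoints, so this is the minimum enclosing circle.

79.25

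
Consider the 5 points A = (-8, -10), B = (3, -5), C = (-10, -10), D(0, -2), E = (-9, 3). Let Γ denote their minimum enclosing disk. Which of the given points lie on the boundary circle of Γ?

By Welzl's lemma the MEC is supported by two points (diametrically opposite) or three points (on a circumcircle).
The minimum enclosing circle is determined by three boundary points: B, C, E.
Their circumcentre is (-201/41, -158/41) with r² = 107185/1681.
The farthest remaining point A is at distance² 79633/1681 ≤ 107185/1681.
The points at distance exactly r from the centre are B, C, E — 3 points.

B, C, E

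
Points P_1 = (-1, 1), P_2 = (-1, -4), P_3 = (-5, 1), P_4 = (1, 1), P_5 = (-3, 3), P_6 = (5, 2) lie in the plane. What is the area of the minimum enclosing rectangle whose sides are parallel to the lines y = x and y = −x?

54

In coordinates u = x + y, v = x − y the rectangle is axis-aligned; the map (x,y)→(u,v) scales areas by 2.
u-values: 0, -5, -4, 2, 0, 7; range = 7 − (-5) = 12.
v-values: -2, 3, -6, 0, -6, 3; range = 3 − (-6) = 9.
Area = (12 × 9) / 2 = 54.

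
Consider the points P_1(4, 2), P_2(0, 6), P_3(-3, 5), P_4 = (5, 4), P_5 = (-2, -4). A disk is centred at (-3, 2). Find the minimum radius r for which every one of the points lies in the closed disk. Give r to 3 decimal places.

The required radius is the distance from (-3, 2) to the farthest point.
Squared distances: 49, 25, 9, 68, 37.
Maximum is 68, attained at P_4.
r = √68 ≈ 8.246.

8.246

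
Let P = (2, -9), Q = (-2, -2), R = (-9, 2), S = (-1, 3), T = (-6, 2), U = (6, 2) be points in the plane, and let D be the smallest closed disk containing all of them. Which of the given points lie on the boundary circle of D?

A smallest enclosing disk is always determined by at most three of the input points on its boundary.
The minimum enclosing circle is determined by three boundary points: P, R, U.
Their circumcentre is (-1.5, -1.5) with r² = 68.5.
The farthest remaining point T is at distance² 32.5 ≤ 68.5.
The points at distance exactly r from the centre are P, R, U — 3 points.

P, R, U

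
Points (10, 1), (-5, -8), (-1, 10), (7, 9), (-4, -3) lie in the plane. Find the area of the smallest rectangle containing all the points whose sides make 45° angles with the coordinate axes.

290

In coordinates u = x + y, v = x − y the rectangle is axis-aligned; the map (x,y)→(u,v) scales areas by 2.
u-values: 11, -13, 9, 16, -7; range = 16 − (-13) = 29.
v-values: 9, 3, -11, -2, -1; range = 9 − (-11) = 20.
Area = (29 × 20) / 2 = 290.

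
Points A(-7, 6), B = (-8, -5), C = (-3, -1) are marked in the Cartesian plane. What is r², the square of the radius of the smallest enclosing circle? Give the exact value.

30.5

Side lengths²: AB² = 122, AC² = 65, BC² = 41.
Since AB² = 122 ≥ 65 + 41 = 106, the angle opposite AB is not acute, so the smallest enclosing circle has AB as diameter.
Centre = midpoint of AB = (-7.5, 0.5), r² = 122/4 = 30.5.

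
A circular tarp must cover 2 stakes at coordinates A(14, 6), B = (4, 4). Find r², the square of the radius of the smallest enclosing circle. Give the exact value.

The smallest circle enclosing two points has them as diameter endpoints.
Centre = midpoint = (9, 5); r² = |AB|²/4 = 104/4 = 26.

26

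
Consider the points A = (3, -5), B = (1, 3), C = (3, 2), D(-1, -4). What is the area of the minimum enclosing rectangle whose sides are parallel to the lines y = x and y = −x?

In coordinates u = x + y, v = x − y the rectangle is axis-aligned; the map (x,y)→(u,v) scales areas by 2.
u-values: -2, 4, 5, -5; range = 5 − (-5) = 10.
v-values: 8, -2, 1, 3; range = 8 − (-2) = 10.
Area = (10 × 10) / 2 = 50.

50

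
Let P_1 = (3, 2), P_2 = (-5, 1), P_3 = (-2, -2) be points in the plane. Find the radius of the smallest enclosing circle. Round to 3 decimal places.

Side lengths²: P_1P_2² = 65, P_1P_3² = 41, P_2P_3² = 18.
Since P_1P_2² = 65 ≥ 41 + 18 = 59, the angle opposite P_1P_2 is not acute, so the smallest enclosing circle has P_1P_2 as diameter.
Centre = midpoint of P_1P_2 = (-1, 1.5), r² = 65/4 = 16.25.
r = √(16.25) ≈ 4.031.

4.031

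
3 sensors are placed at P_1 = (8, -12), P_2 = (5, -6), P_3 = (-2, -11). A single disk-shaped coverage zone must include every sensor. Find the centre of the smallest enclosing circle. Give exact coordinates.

(117/38, -407/38)

Side lengths²: P_1P_2² = 45, P_1P_3² = 101, P_2P_3² = 74.
Since P_1P_3² = 101 < 74 + 45 = 119, the triangle is acute, so the smallest enclosing circle is the circumcircle.
Circumcentre = (117/38, -407/38), r² = 18685/722.
Centre = (117/38, -407/38).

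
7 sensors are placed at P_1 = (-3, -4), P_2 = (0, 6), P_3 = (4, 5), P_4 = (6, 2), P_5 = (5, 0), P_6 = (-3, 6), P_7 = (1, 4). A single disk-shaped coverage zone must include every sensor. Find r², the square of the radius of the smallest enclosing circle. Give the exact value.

1261/36

The minimum enclosing circle of a finite set is fixed by two of the points (as a diameter) or three (as a circumcircle).
The minimum enclosing circle is determined by three boundary points: P_1, P_4, P_6.
Their circumcentre is (1/6, 1) with r² = 1261/36.
The farthest remaining point P_3 is at distance² 1105/36 ≤ 1261/36.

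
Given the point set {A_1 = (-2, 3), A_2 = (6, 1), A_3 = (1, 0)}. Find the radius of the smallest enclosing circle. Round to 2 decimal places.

Side lengths²: A_1A_2² = 68, A_1A_3² = 18, A_2A_3² = 26.
Since A_1A_2² = 68 ≥ 26 + 18 = 44, the angle opposite A_1A_2 is not acute, so the smallest enclosing circle has A_1A_2 as diameter.
Centre = midpoint of A_1A_2 = (2, 2), r² = 68/4 = 17.
r = √17 ≈ 4.12.

4.12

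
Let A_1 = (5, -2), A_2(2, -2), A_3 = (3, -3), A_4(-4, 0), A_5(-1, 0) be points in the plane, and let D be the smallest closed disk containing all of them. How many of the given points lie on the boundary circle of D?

The farthest pair is A_1–A_4 with squared distance 85. The circle on this segment as diameter has centre (0.5, -1) and r² = 85/4 = 21.25.
Check A_2: distance² to centre = 3.25 ≤ 21.25, so it lies inside.
All remaining points lie in this disk, and no smaller disk contains both endpoints, so this is the minimum enclosing circle.
The points at distance exactly r from the centre are A_1, A_4 — 2 points.

2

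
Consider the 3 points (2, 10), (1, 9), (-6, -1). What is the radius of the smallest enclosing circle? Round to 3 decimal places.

6.801

Call the three points A, B, C in the order given.
Side lengths²: AB² = 2, AC² = 185, BC² = 149.
Since AC² = 185 ≥ 149 + 2 = 151, the angle opposite AC is not acute, so the smallest enclosing circle has AC as diameter.
Centre = midpoint of AC = (-2, 4.5), r² = 185/4 = 46.25.
r = √(46.25) ≈ 6.801.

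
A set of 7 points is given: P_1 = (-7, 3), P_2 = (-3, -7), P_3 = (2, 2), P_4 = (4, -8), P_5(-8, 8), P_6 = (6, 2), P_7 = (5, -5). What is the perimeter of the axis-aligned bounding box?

60

Width = max x − min x = 6 − (-8) = 14.
Height = max y − min y = 8 − (-8) = 16.
Perimeter = 2(14 + 16) = 60.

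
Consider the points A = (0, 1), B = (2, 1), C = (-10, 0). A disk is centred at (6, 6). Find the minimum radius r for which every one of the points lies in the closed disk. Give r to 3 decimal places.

The required radius is the distance from (6, 6) to the farthest point.
Squared distances: 61, 41, 292.
Maximum is 292, attained at C.
r = √292 ≈ 17.088.

17.088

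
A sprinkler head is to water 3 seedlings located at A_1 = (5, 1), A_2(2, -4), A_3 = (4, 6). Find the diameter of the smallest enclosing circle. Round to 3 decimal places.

10.198

Side lengths²: A_1A_2² = 34, A_1A_3² = 26, A_2A_3² = 104.
Since A_2A_3² = 104 ≥ 34 + 26 = 60, the angle opposite A_2A_3 is not acute, so the smallest enclosing circle has A_2A_3 as diameter.
Centre = midpoint of A_2A_3 = (3, 1), r² = 104/4 = 26.
Diameter = 2r = 2√26 ≈ 10.198.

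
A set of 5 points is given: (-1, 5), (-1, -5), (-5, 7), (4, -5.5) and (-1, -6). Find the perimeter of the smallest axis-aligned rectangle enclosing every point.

Width = max x − min x = 4 − (-5) = 9.
Height = max y − min y = 7 − (-6) = 13.
Perimeter = 2(9 + 13) = 44.

44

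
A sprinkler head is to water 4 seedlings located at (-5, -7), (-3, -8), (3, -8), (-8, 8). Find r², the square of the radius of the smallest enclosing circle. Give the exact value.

A smallest enclosing disk is always determined by at most three of the input points on its boundary.
The farthest pair is (3, -8)–(-8, 8) with squared distance 377. The circle on this segment as diameter has centre (-2.5, 0) and r² = 377/4 = 94.25.
Check (-5, -7): distance² to centre = 55.25 ≤ 94.25, so it lies inside.
All remaining points lie in this disk, and no smaller disk contains both endpoints, so this is the minimum enclosing circle.

94.25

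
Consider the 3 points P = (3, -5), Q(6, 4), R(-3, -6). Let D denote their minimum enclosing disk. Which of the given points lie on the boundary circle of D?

Side lengths²: PQ² = 90, PR² = 37, QR² = 181.
Since QR² = 181 ≥ 90 + 37 = 127, the angle opposite QR is not acute, so the smallest enclosing circle has QR as diameter.
Centre = midpoint of QR = (1.5, -1), r² = 181/4 = 45.25.
The points at distance exactly r from the centre are Q, R — 2 points.

Q, R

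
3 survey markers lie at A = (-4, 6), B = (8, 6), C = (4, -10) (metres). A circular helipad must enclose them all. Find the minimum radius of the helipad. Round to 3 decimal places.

9.220

Side lengths²: AB² = 144, AC² = 320, BC² = 272.
Since AC² = 320 < 272 + 144 = 416, the triangle is acute, so the smallest enclosing circle is the circumcircle.
Circumcentre = (2, -1), r² = 85.
r = √85 ≈ 9.220.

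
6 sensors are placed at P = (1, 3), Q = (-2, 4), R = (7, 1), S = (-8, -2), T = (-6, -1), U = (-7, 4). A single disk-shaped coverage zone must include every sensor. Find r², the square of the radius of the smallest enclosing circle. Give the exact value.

The minimum enclosing circle of a finite set is fixed by two of the points (as a diameter) or three (as a circumcircle).
The minimum enclosing circle is determined by three boundary points: R, S, U.
Their circumcentre is (-33/58, -9/58) with r² = 98605/1682.
The farthest remaining point T is at distance² 50813/1682 ≤ 98605/1682.

98605/1682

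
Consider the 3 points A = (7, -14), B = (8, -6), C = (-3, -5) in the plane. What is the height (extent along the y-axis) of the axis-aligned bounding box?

max y = -5, min y = -14, so height = 9.

9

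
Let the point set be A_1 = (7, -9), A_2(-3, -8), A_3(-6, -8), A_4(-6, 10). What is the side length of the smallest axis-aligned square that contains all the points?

The bounding box has width 13 and height 19.
An axis-aligned square enclosing the set must have side ≥ max(width, height).
So the minimum side is max(13, 19) = 19.

19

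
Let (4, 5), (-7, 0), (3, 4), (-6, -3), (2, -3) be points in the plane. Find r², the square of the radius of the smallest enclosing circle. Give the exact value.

The minimum enclosing circle of a finite set is fixed by two of the points (as a diameter) or three (as a circumcircle).
The farthest pair is (4, 5)–(-6, -3) with squared distance 164. The circle on this segment as diameter has centre (-1, 1) and r² = 164/4 = 41.
Check (-7, 0): distance² to centre = 37 ≤ 41, so it lies inside.
All remaining points lie in this disk, and no smaller disk contains both endpoints, so this is the minimum enclosing circle.

41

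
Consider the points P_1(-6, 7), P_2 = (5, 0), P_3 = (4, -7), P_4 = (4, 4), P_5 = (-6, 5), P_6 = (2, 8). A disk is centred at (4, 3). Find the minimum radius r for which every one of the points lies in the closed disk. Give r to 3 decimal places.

The required radius is the distance from (4, 3) to the farthest point.
Squared distances: 116, 10, 100, 1, 104, 29.
Maximum is 116, attained at P_1.
r = √116 ≈ 10.770.

10.770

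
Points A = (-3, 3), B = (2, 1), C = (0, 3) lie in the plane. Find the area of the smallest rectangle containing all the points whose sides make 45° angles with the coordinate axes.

10.5

In coordinates u = x + y, v = x − y the rectangle is axis-aligned; the map (x,y)→(u,v) scales areas by 2.
u-values: 0, 3, 3; range = 3 − 0 = 3.
v-values: -6, 1, -3; range = 1 − (-6) = 7.
Area = (3 × 7) / 2 = 10.5.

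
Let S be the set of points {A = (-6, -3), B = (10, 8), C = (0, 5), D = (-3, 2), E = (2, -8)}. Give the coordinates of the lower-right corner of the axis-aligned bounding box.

x-range [-6, 10], y-range [-8, 8].
The lower-right corner is (10, -8).

(10, -8)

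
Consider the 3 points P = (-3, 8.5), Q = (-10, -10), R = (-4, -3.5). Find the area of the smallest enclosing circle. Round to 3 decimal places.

Side lengths²: PQ² = 391.25, PR² = 145, QR² = 78.25.
Since PQ² = 391.25 ≥ 145 + 78.25 = 223.25, the angle opposite PQ is not acute, so the smallest enclosing circle has PQ as diameter.
Centre = midpoint of PQ = (-6.5, -0.75), r² = 391.25/4 = 97.8125.
Area = π·r² = π·97.8125 ≈ 307.287.

307.287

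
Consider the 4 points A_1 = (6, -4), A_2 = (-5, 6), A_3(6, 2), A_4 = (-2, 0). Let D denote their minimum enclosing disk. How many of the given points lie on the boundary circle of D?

2

A smallest enclosing disk is always determined by at most three of the input points on its boundary.
The farthest pair is A_1–A_2 with squared distance 221. The circle on this segment as diameter has centre (0.5, 1) and r² = 221/4 = 55.25.
Check A_3: distance² to centre = 31.25 ≤ 55.25, so it lies inside.
All remaining points lie in this disk, and no smaller disk contains both endpoints, so this is the minimum enclosing circle.
The points at distance exactly r from the centre are A_1, A_2 — 2 points.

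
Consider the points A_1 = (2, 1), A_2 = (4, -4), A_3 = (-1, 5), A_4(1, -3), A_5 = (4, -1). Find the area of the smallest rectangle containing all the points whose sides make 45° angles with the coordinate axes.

In coordinates u = x + y, v = x − y the rectangle is axis-aligned; the map (x,y)→(u,v) scales areas by 2.
u-values: 3, 0, 4, -2, 3; range = 4 − (-2) = 6.
v-values: 1, 8, -6, 4, 5; range = 8 − (-6) = 14.
Area = (6 × 14) / 2 = 42.

42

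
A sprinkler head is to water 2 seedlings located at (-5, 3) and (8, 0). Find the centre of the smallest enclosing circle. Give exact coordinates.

(1.5, 1.5)

The smallest circle enclosing two points has them as diameter endpoints.
Centre = midpoint = (1.5, 1.5); r² = |(-5, 3)−(8, 0)|²/4 = 178/4 = 44.5.
Centre = (1.5, 1.5).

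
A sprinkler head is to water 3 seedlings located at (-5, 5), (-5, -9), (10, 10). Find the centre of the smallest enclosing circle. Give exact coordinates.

Call the three points A, B, C in the order given.
Side lengths²: AB² = 196, AC² = 250, BC² = 586.
Since BC² = 586 ≥ 250 + 196 = 446, the angle opposite BC is not acute, so the smallest enclosing circle has BC as diameter.
Centre = midpoint of BC = (2.5, 0.5), r² = 586/4 = 146.5.
Centre = (2.5, 0.5).

(2.5, 0.5)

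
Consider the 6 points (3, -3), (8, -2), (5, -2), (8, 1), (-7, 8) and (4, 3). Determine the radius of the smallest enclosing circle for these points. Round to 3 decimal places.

9.014

The minimum enclosing circle of a finite set is fixed by two of the points (as a diameter) or three (as a circumcircle).
The farthest pair is (8, -2)–(-7, 8) with squared distance 325. The circle on this segment as diameter has centre (0.5, 3) and r² = 325/4 = 81.25.
Check (3, -3): distance² to centre = 42.25 ≤ 81.25, so it lies inside.
All remaining points lie in this disk, and no smaller disk contains both endpoints, so this is the minimum enclosing circle.
r = √(81.25) ≈ 9.014.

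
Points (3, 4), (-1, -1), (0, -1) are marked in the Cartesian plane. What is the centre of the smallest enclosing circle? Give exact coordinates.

(1, 1.5)

Call the three points A, B, C in the order given.
Side lengths²: AB² = 41, AC² = 34, BC² = 1.
Since AB² = 41 ≥ 34 + 1 = 35, the angle opposite AB is not acute, so the smallest enclosing circle has AB as diameter.
Centre = midpoint of AB = (1, 1.5), r² = 41/4 = 10.25.
Centre = (1, 1.5).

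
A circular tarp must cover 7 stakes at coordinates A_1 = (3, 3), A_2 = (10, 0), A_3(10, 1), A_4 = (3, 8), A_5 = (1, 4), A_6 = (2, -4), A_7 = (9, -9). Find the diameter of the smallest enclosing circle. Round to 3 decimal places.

By Welzl's lemma the MEC is supported by two points (diametrically opposite) or three points (on a circumcircle).
The farthest pair is A_4–A_7 with squared distance 325. The circle on this segment as diameter has centre (6, -0.5) and r² = 325/4 = 81.25.
Check A_1: distance² to centre = 21.25 ≤ 81.25, so it lies inside.
All remaining points lie in this disk, and no smaller disk contains both endpoints, so this is the minimum enclosing circle.
Diameter = 2r = 2√(81.25) ≈ 18.028.

18.028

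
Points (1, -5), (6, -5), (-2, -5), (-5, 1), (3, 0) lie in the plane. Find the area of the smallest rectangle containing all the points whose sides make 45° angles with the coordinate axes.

In coordinates u = x + y, v = x − y the rectangle is axis-aligned; the map (x,y)→(u,v) scales areas by 2.
u-values: -4, 1, -7, -4, 3; range = 3 − (-7) = 10.
v-values: 6, 11, 3, -6, 3; range = 11 − (-6) = 17.
Area = (10 × 17) / 2 = 85.

85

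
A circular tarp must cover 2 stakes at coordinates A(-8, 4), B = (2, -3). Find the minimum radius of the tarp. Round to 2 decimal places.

6.10

The smallest circle enclosing two points has them as diameter endpoints.
Centre = midpoint = (-3, 0.5); r² = |AB|²/4 = 149/4 = 37.25.
r = √(37.25) ≈ 6.10.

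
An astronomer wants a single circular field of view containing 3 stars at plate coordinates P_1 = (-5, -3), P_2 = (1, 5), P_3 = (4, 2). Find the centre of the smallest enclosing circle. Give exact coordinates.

(-6/7, 1/7)

Side lengths²: P_1P_2² = 100, P_1P_3² = 106, P_2P_3² = 18.
Since P_1P_3² = 106 < 100 + 18 = 118, the triangle is acute, so the smallest enclosing circle is the circumcircle.
Circumcentre = (-6/7, 1/7), r² = 1325/49.
Centre = (-6/7, 1/7).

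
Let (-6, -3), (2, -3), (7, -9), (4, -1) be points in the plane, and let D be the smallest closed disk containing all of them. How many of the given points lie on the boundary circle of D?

A smallest enclosing disk is always determined by at most three of the input points on its boundary.
The farthest pair is (-6, -3)–(7, -9) with squared distance 205. The circle on this segment as diameter has centre (0.5, -6) and r² = 205/4 = 51.25.
Check (2, -3): distance² to centre = 11.25 ≤ 51.25, so it lies inside.
All remaining points lie in this disk, and no smaller disk contains both endpoints, so this is the minimum enclosing circle.
The points at distance exactly r from the centre are (-6, -3), (7, -9) — 2 points.

2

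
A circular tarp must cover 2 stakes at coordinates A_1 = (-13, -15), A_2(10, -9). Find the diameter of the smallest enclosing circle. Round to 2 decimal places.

23.77

The smallest circle enclosing two points has them as diameter endpoints.
Centre = midpoint = (-1.5, -12); r² = |A_1A_2|²/4 = 565/4 = 141.25.
Diameter = 2r = 2√(141.25) ≈ 23.77.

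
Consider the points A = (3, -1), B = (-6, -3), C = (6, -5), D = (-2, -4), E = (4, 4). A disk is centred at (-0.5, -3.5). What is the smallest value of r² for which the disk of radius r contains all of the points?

The required radius is the distance from (-0.5, -3.5) to the farthest point.
Squared distances: 18.5, 30.5, 44.5, 2.5, 76.5.
Maximum is 76.5, attained at E.

76.5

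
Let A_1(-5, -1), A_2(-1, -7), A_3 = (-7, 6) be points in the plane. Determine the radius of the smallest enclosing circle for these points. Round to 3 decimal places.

7.159

Side lengths²: A_1A_2² = 52, A_1A_3² = 53, A_2A_3² = 205.
Since A_2A_3² = 205 ≥ 53 + 52 = 105, the angle opposite A_2A_3 is not acute, so the smallest enclosing circle has A_2A_3 as diameter.
Centre = midpoint of A_2A_3 = (-4, -0.5), r² = 205/4 = 51.25.
r = √(51.25) ≈ 7.159.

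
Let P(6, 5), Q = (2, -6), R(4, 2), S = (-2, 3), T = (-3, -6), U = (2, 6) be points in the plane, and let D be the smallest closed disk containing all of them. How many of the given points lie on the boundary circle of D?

The minimum enclosing circle of a finite set is fixed by two of the points (as a diameter) or three (as a circumcircle).
The farthest pair is P–T with squared distance 202. The circle on this segment as diameter has centre (1.5, -0.5) and r² = 202/4 = 50.5.
Check Q: distance² to centre = 30.5 ≤ 50.5, so it lies inside.
All remaining points lie in this disk, and no smaller disk contains both endpoints, so this is the minimum enclosing circle.
The points at distance exactly r from the centre are P, T — 2 points.

2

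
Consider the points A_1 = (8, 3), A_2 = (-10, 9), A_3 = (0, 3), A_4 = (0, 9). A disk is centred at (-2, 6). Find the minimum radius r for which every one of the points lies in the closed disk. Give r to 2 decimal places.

The required radius is the distance from (-2, 6) to the farthest point.
Squared distances: 109, 73, 13, 13.
Maximum is 109, attained at A_1.
r = √109 ≈ 10.44.

10.44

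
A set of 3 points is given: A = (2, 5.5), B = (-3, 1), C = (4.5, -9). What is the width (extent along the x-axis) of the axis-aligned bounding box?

7.5

max x = 4.5, min x = -3, so width = 7.5.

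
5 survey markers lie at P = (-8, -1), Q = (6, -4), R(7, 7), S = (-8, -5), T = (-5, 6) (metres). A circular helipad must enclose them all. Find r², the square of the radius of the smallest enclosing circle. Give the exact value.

A smallest enclosing disk is always determined by at most three of the input points on its boundary.
The farthest pair is R–S with squared distance 369. The circle on this segment as diameter has centre (-0.5, 1) and r² = 369/4 = 92.25.
Check P: distance² to centre = 60.25 ≤ 92.25, so it lies inside.
All remaining points lie in this disk, and no smaller disk contains both endpoints, so this is the minimum enclosing circle.

92.25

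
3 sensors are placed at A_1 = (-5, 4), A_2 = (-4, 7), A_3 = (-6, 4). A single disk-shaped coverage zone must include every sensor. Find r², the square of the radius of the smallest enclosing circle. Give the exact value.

3.25

Side lengths²: A_1A_2² = 10, A_1A_3² = 1, A_2A_3² = 13.
Since A_2A_3² = 13 ≥ 10 + 1 = 11, the angle opposite A_2A_3 is not acute, so the smallest enclosing circle has A_2A_3 as diameter.
Centre = midpoint of A_2A_3 = (-5, 5.5), r² = 13/4 = 3.25.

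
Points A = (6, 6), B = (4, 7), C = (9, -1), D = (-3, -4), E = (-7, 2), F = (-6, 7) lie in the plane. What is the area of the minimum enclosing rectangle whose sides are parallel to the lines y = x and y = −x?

218.5

In coordinates u = x + y, v = x − y the rectangle is axis-aligned; the map (x,y)→(u,v) scales areas by 2.
u-values: 12, 11, 8, -7, -5, 1; range = 12 − (-7) = 19.
v-values: 0, -3, 10, 1, -9, -13; range = 10 − (-13) = 23.
Area = (19 × 23) / 2 = 218.5.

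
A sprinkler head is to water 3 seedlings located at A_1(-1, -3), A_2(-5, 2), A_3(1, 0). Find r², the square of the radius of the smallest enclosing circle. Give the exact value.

Side lengths²: A_1A_2² = 41, A_1A_3² = 13, A_2A_3² = 40.
Since A_1A_2² = 41 < 40 + 13 = 53, the triangle is acute, so the smallest enclosing circle is the circumcircle.
Circumcentre = (-51/22, 1/22), r² = 2665/242.

2665/242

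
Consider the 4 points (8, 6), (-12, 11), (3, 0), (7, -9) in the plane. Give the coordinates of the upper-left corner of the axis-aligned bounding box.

x-range [-12, 8], y-range [-9, 11].
The upper-left corner is (-12, 11).

(-12, 11)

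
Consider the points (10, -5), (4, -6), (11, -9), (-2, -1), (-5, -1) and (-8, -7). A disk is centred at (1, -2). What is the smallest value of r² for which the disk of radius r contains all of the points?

149

The required radius is the distance from (1, -2) to the farthest point.
Squared distances: 90, 25, 149, 10, 37, 106.
Maximum is 149, attained at (11, -9).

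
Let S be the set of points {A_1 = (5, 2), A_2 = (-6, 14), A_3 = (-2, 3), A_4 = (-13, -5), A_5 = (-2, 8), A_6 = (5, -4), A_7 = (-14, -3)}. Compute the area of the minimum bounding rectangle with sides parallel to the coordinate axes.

361

x ranges over [-14, 5], width 19.
y ranges over [-5, 14], height 19.
Area = 19 × 19 = 361.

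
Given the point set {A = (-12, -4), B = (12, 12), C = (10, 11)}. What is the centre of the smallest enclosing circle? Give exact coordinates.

(0, 4)

Side lengths²: AB² = 832, AC² = 709, BC² = 5.
Since AB² = 832 ≥ 709 + 5 = 714, the angle opposite AB is not acute, so the smallest enclosing circle has AB as diameter.
Centre = midpoint of AB = (0, 4), r² = 832/4 = 208.
Centre = (0, 4).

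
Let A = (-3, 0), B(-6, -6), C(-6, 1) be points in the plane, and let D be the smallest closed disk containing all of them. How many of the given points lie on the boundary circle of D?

Side lengths²: AB² = 45, AC² = 10, BC² = 49.
Since BC² = 49 < 45 + 10 = 55, the triangle is acute, so the smallest enclosing circle is the circumcircle.
Circumcentre = (-5.5, -2.5), r² = 12.5.
The points at distance exactly r from the centre are A, B, C — 3 points.

3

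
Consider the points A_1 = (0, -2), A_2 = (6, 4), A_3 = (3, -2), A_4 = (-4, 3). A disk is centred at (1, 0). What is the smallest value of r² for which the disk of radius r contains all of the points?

The required radius is the distance from (1, 0) to the farthest point.
Squared distances: 5, 41, 8, 34.
Maximum is 41, attained at A_2.

41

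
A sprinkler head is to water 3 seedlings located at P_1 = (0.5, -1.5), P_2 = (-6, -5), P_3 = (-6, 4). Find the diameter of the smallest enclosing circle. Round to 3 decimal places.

9.671

Side lengths²: P_1P_2² = 54.5, P_1P_3² = 72.5, P_2P_3² = 81.
Since P_2P_3² = 81 < 72.5 + 54.5 = 127, the triangle is acute, so the smallest enclosing circle is the circumcircle.
Circumcentre = (-55/13, -0.5), r² = 15805/676.
Diameter = 2r = 2√(15805/676) ≈ 9.671.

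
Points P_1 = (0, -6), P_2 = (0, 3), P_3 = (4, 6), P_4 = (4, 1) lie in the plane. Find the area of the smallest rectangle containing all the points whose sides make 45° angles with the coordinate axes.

72

In coordinates u = x + y, v = x − y the rectangle is axis-aligned; the map (x,y)→(u,v) scales areas by 2.
u-values: -6, 3, 10, 5; range = 10 − (-6) = 16.
v-values: 6, -3, -2, 3; range = 6 − (-3) = 9.
Area = (16 × 9) / 2 = 72.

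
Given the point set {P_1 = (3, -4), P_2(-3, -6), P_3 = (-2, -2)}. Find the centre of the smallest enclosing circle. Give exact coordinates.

Side lengths²: P_1P_2² = 40, P_1P_3² = 29, P_2P_3² = 17.
Since P_1P_2² = 40 < 29 + 17 = 46, the triangle is acute, so the smallest enclosing circle is the circumcircle.
Circumcentre = (-3/22, -101/22), r² = 2465/242.
Centre = (-3/22, -101/22).

(-3/22, -101/22)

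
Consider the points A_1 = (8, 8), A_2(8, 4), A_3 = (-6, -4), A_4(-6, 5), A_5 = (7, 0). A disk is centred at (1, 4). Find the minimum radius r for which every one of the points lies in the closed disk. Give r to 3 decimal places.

The required radius is the distance from (1, 4) to the farthest point.
Squared distances: 65, 49, 113, 50, 52.
Maximum is 113, attained at A_3.
r = √113 ≈ 10.630.

10.630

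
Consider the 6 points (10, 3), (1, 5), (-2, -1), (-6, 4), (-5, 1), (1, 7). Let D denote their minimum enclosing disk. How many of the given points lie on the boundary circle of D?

The farthest pair is (10, 3)–(-6, 4) with squared distance 257. The circle on this segment as diameter has centre (2, 3.5) and r² = 257/4 = 64.25.
Check (1, 5): distance² to centre = 3.25 ≤ 64.25, so it lies inside.
All remaining points lie in this disk, and no smaller disk contains both endpoints, so this is the minimum enclosing circle.
The points at distance exactly r from the centre are (10, 3), (-6, 4) — 2 points.

2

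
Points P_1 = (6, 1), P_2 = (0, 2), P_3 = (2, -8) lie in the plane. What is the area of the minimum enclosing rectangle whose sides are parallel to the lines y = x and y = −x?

78

In coordinates u = x + y, v = x − y the rectangle is axis-aligned; the map (x,y)→(u,v) scales areas by 2.
u-values: 7, 2, -6; range = 7 − (-6) = 13.
v-values: 5, -2, 10; range = 10 − (-2) = 12.
Area = (13 × 12) / 2 = 78.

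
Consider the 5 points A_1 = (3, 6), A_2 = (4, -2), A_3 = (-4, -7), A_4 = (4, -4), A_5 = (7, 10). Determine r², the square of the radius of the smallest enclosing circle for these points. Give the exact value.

The minimum enclosing circle of a finite set is fixed by two of the points (as a diameter) or three (as a circumcircle).
The farthest pair is A_3–A_5 with squared distance 410. The circle on this segment as diameter has centre (1.5, 1.5) and r² = 410/4 = 102.5.
Check A_1: distance² to centre = 22.5 ≤ 102.5, so it lies inside.
All remaining points lie in this disk, and no smaller disk contains both endpoints, so this is the minimum enclosing circle.

102.5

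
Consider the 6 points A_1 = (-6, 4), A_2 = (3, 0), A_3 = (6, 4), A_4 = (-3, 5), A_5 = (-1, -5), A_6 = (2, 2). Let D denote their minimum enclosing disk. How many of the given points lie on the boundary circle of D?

A smallest enclosing disk is always determined by at most three of the input points on its boundary.
The minimum enclosing circle is determined by three boundary points: A_1, A_3, A_5.
Their circumcentre is (0, 13/9) with r² = 3445/81.
The farthest remaining point A_4 is at distance² 1753/81 ≤ 3445/81.
The points at distance exactly r from the centre are A_1, A_3, A_5 — 3 points.

3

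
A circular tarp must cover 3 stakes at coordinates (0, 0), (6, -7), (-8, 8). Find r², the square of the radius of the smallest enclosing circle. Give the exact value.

105.25

Call the three points A, B, C in the order given.
Side lengths²: AB² = 85, AC² = 128, BC² = 421.
Since BC² = 421 ≥ 128 + 85 = 213, the angle opposite BC is not acute, so the smallest enclosing circle has BC as diameter.
Centre = midpoint of BC = (-1, 0.5), r² = 421/4 = 105.25.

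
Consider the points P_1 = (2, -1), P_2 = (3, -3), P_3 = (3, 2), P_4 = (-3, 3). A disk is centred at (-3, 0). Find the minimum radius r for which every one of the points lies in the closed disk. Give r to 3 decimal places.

6.708

The required radius is the distance from (-3, 0) to the farthest point.
Squared distances: 26, 45, 40, 9.
Maximum is 45, attained at P_2.
r = √45 ≈ 6.708.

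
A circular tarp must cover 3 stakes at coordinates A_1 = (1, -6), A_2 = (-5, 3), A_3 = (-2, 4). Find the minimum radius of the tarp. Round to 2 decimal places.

5.41

Side lengths²: A_1A_2² = 117, A_1A_3² = 109, A_2A_3² = 10.
Since A_1A_2² = 117 < 109 + 10 = 119, the triangle is acute, so the smallest enclosing circle is the circumcircle.
Circumcentre = (-41/22, -31/22), r² = 7085/242.
r = √(7085/242) ≈ 5.41.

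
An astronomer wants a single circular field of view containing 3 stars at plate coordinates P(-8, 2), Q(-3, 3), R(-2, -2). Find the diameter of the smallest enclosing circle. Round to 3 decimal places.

7.211

Side lengths²: PQ² = 26, PR² = 52, QR² = 26.
Since PR² = 52 ≥ 26 + 26 = 52, the angle opposite PR is not acute, so the smallest enclosing circle has PR as diameter.
Centre = midpoint of PR = (-5, 0), r² = 52/4 = 13.
Diameter = 2r = 2√13 ≈ 7.211.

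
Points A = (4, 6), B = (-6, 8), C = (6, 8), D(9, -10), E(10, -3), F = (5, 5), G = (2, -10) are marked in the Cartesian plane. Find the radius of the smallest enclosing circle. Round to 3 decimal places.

By Welzl's lemma the MEC is supported by two points (diametrically opposite) or three points (on a circumcircle).
The farthest pair is B–D with squared distance 549. The circle on this segment as diameter has centre (1.5, -1) and r² = 549/4 = 137.25.
Check A: distance² to centre = 55.25 ≤ 137.25, so it lies inside.
All remaining points lie in this disk, and no smaller disk contains both endpoints, so this is the minimum enclosing circle.
r = √(137.25) ≈ 11.715.

11.715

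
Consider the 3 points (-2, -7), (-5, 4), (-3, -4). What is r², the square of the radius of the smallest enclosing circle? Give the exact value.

Call the three points A, B, C in the order given.
Side lengths²: AB² = 130, AC² = 10, BC² = 68.
Since AB² = 130 ≥ 68 + 10 = 78, the angle opposite AB is not acute, so the smallest enclosing circle has AB as diameter.
Centre = midpoint of AB = (-3.5, -1.5), r² = 130/4 = 32.5.

32.5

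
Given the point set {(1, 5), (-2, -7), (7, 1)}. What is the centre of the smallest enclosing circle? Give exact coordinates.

(15/14, -39/28)

Call the three points A, B, C in the order given.
Side lengths²: AB² = 153, AC² = 52, BC² = 145.
Since AB² = 153 < 145 + 52 = 197, the triangle is acute, so the smallest enclosing circle is the circumcircle.
Circumcentre = (15/14, -39/28), r² = 32045/784.
Centre = (15/14, -39/28).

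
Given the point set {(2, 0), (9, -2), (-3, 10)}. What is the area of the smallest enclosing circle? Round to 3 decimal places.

Call the three points A, B, C in the order given.
Side lengths²: AB² = 53, AC² = 125, BC² = 288.
Since BC² = 288 ≥ 125 + 53 = 178, the angle opposite BC is not acute, so the smallest enclosing circle has BC as diameter.
Centre = midpoint of BC = (3, 4), r² = 288/4 = 72.
Area = π·r² = π·72 ≈ 226.195.

226.195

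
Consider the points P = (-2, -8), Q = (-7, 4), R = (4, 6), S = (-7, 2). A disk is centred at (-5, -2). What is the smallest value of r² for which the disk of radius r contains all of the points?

145

The required radius is the distance from (-5, -2) to the farthest point.
Squared distances: 45, 40, 145, 20.
Maximum is 145, attained at R.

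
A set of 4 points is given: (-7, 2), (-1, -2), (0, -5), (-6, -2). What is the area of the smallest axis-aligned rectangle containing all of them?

x ranges over [-7, 0], width 7.
y ranges over [-5, 2], height 7.
Area = 7 × 7 = 49.

49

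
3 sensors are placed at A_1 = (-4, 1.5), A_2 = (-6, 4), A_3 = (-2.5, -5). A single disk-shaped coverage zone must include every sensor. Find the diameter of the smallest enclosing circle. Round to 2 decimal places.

9.66

Side lengths²: A_1A_2² = 10.25, A_1A_3² = 44.5, A_2A_3² = 93.25.
Since A_2A_3² = 93.25 ≥ 44.5 + 10.25 = 54.75, the angle opposite A_2A_3 is not acute, so the smallest enclosing circle has A_2A_3 as diameter.
Centre = midpoint of A_2A_3 = (-4.25, -0.5), r² = 93.25/4 = 23.3125.
Diameter = 2r = 2√(23.3125) ≈ 9.66.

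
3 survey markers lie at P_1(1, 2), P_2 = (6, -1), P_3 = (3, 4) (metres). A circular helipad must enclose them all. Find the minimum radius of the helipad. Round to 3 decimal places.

3.005

Side lengths²: P_1P_2² = 34, P_1P_3² = 8, P_2P_3² = 34.
Since P_2P_3² = 34 < 34 + 8 = 42, the triangle is acute, so the smallest enclosing circle is the circumcircle.
Circumcentre = (3.875, 1.125), r² = 9.03125.
r = √(9.03125) ≈ 3.005.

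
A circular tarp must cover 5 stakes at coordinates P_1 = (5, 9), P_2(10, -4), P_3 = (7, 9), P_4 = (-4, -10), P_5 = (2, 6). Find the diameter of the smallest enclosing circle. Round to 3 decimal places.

21.954

A smallest enclosing disk is always determined by at most three of the input points on its boundary.
The farthest pair is P_3–P_4 with squared distance 482. The circle on this segment as diameter has centre (1.5, -0.5) and r² = 482/4 = 120.5.
Check P_1: distance² to centre = 102.5 ≤ 120.5, so it lies inside.
All remaining points lie in this disk, and no smaller disk contains both endpoints, so this is the minimum enclosing circle.
Diameter = 2r = 2√(120.5) ≈ 21.954.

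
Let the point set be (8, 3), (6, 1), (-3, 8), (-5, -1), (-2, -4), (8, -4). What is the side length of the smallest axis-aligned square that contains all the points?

The bounding box has width 13 and height 12.
An axis-aligned square enclosing the set must have side ≥ max(width, height).
So the minimum side is max(13, 12) = 13.

13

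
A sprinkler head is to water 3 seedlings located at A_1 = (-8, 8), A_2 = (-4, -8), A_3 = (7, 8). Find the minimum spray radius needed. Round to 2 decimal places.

Side lengths²: A_1A_2² = 272, A_1A_3² = 225, A_2A_3² = 377.
Since A_2A_3² = 377 < 272 + 225 = 497, the triangle is acute, so the smallest enclosing circle is the circumcircle.
Circumcentre = (-0.5, 1.375), r² = 100.140625.
r = √(100.140625) ≈ 10.01.

10.01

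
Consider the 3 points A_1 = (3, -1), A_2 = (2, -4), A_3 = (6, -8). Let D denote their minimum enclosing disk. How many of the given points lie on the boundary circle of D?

2

Side lengths²: A_1A_2² = 10, A_1A_3² = 58, A_2A_3² = 32.
Since A_1A_3² = 58 ≥ 32 + 10 = 42, the angle opposite A_1A_3 is not acute, so the smallest enclosing circle has A_1A_3 as diameter.
Centre = midpoint of A_1A_3 = (4.5, -4.5), r² = 58/4 = 14.5.
The points at distance exactly r from the centre are A_1, A_3 — 2 points.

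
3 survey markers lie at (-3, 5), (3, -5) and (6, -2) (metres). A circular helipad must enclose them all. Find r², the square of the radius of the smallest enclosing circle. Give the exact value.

Call the three points A, B, C in the order given.
Side lengths²: AB² = 136, AC² = 130, BC² = 18.
Since AB² = 136 < 130 + 18 = 148, the triangle is acute, so the smallest enclosing circle is the circumcircle.
Circumcentre = (0.625, 0.375), r² = 34.53125.

34.53125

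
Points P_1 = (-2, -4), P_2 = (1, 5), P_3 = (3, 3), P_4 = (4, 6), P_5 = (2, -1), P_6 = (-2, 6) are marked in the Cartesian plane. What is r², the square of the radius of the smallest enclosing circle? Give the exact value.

34

A smallest enclosing disk is always determined by at most three of the input points on its boundary.
The farthest pair is P_1–P_4 with squared distance 136. The circle on this segment as diameter has centre (1, 1) and r² = 136/4 = 34.
Check P_2: distance² to centre = 16 ≤ 34, so it lies inside.
All remaining points lie in this disk, and no smaller disk contains both endpoints, so this is the minimum enclosing circle.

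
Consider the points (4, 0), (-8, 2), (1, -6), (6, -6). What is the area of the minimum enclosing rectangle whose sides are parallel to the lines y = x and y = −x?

110

In coordinates u = x + y, v = x − y the rectangle is axis-aligned; the map (x,y)→(u,v) scales areas by 2.
u-values: 4, -6, -5, 0; range = 4 − (-6) = 10.
v-values: 4, -10, 7, 12; range = 12 − (-10) = 22.
Area = (10 × 22) / 2 = 110.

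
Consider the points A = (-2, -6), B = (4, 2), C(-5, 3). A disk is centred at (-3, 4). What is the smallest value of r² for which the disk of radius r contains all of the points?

The required radius is the distance from (-3, 4) to the farthest point.
Squared distances: 101, 53, 5.
Maximum is 101, attained at A.

101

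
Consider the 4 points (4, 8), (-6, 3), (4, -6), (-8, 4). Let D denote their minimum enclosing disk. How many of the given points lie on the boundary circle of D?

The minimum enclosing circle of a finite set is fixed by two of the points (as a diameter) or three (as a circumcircle).
The minimum enclosing circle is determined by three boundary points: (4, 8), (4, -6), (-8, 4).
Their circumcentre is (-1/3, 1) with r² = 610/9.
The farthest remaining point (-6, 3) is at distance² 325/9 ≤ 610/9.
The points at distance exactly r from the centre are (4, 8), (4, -6), (-8, 4) — 3 points.

3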